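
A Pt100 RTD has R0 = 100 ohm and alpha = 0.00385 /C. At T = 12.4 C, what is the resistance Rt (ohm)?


The RTD equation: Rt = R0 * (1 + alpha * T).
Rt = 100 * (1 + 0.00385 * 12.4)
Rt = 100 * (1 + 0.04774)
Rt = 100 * 1.04774
Rt = 104.774 ohm

104.774 ohm


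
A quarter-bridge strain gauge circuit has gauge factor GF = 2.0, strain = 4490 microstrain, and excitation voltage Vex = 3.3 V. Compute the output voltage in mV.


Quarter bridge output: Vout = (GF * epsilon * Vex) / 4.
Vout = (2.0 * 4490e-6 * 3.3) / 4
Vout = 0.029634 / 4 V
Vout = 0.0074085 V = 7.4085 mV

7.4085 mV


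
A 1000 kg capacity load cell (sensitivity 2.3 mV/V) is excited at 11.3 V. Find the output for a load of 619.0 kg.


Vout = rated_output * Vex * (load / capacity).
Vout = 2.3 * 11.3 * (619.0 / 1000)
Vout = 2.3 * 11.3 * 0.619
Vout = 16.088 mV

16.088 mV


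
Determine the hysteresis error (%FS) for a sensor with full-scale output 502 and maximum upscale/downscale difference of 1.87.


Hysteresis = (max difference / full scale) * 100%.
H = (1.87 / 502) * 100
H = 0.373 %FS

0.373 %FS


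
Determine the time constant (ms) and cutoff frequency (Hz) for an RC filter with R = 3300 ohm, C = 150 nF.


Time constant: tau = R * C.
tau = 3300 * 1.50e-07 = 0.000495 s
tau = 0.495 ms
Cutoff frequency: fc = 1 / (2*pi*R*C).
fc = 1 / (2*pi*0.000495) = 321.53 Hz

tau = 0.495 ms, fc = 321.53 Hz


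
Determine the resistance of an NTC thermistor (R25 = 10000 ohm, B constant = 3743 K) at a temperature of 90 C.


NTC thermistor equation: Rt = R25 * exp(B * (1/T - 1/T25)).
T in Kelvin: 363.15 K, T25 = 298.15 K
1/T - 1/T25 = 1/363.15 - 1/298.15 = -0.00060033
B * (1/T - 1/T25) = 3743 * -0.00060033 = -2.247
Rt = 10000 * exp(-2.247) = 1057.1 ohm

1057.1 ohm


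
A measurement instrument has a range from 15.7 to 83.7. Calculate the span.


Span = upper range - lower range.
Span = 83.7 - (15.7)
Span = 68.0

68.0


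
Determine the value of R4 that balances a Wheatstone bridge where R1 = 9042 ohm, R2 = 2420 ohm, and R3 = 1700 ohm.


At balance: R1*R4 = R2*R3, so R4 = R2*R3/R1.
R4 = 2420 * 1700 / 9042
R4 = 4114000 / 9042
R4 = 454.99 ohm

454.99 ohm


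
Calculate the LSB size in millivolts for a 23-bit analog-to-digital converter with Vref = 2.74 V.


The resolution (LSB) of an ADC is Vref / 2^n.
LSB = 2.74 / 2^23
LSB = 2.74 / 8388608
LSB = 3.3e-07 V = 0.00032663 mV

0.00032663 mV


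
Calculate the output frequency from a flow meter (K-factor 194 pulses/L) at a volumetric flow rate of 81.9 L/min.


Frequency = K * Q / 60 (converting L/min to L/s).
f = 194 * 81.9 / 60
f = 15888.6 / 60
f = 264.81 Hz

264.81 Hz


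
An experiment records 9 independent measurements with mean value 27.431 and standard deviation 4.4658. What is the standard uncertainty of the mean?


The standard uncertainty for Type A evaluation is u = s / sqrt(n).
u = 4.4658 / sqrt(9)
u = 4.4658 / 3.0
u = 1.4886

1.4886


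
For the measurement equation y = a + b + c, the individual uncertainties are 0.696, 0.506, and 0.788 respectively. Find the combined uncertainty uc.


For a sum of independent quantities, uc = sqrt(u1^2 + u2^2 + u3^2).
uc = sqrt(0.696^2 + 0.506^2 + 0.788^2)
uc = sqrt(0.484416 + 0.256036 + 0.620944)
uc = 1.1668

1.1668


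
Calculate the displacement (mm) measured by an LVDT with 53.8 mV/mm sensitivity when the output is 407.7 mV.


Displacement = Vout / sensitivity.
d = 407.7 / 53.8
d = 7.578 mm

7.578 mm


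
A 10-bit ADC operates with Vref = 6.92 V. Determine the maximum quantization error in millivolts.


The maximum quantization error is +/- LSB/2.
LSB = Vref / 2^n = 6.92 / 1024 = 0.00675781 V
Max error = LSB / 2 = 0.00675781 / 2 = 0.00337891 V
Max error = 3.3789 mV

3.3789 mV


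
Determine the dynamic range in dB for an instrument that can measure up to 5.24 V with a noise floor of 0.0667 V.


Dynamic range = 20 * log10(Vmax / Vnoise).
DR = 20 * log10(5.24 / 0.0667)
DR = 20 * log10(78.56)
DR = 37.9 dB

37.9 dB


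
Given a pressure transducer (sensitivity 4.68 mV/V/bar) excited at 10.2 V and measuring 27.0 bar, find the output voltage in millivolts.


Output = sensitivity * Vex * P.
Vout = 4.68 * 10.2 * 27.0
Vout = 47.736 * 27.0
Vout = 1288.87 mV

1288.87 mV


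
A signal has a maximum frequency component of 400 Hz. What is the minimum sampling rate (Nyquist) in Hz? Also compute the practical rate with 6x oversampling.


By Nyquist theorem, fs_min = 2 * fmax.
fs_min = 2 * 400 = 800 Hz
Practical rate = 6 * fs_min = 6 * 800 = 4800 Hz

fs_min = 800 Hz, fs_practical = 4800 Hz


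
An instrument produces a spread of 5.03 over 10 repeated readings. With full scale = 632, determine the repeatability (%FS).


Repeatability = (spread / full scale) * 100%.
R = (5.03 / 632) * 100
R = 0.796 %FS

0.796 %FS


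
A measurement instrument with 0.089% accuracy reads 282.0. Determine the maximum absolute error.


Absolute error = (accuracy% / 100) * reading.
Error = (0.089 / 100) * 282.0
Error = 0.00089 * 282.0
Error = 0.251

0.251


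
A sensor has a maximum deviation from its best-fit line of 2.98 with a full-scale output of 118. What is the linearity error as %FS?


Linearity error = (max deviation / full scale) * 100%.
Linearity = (2.98 / 118) * 100
Linearity = 2.525 %FS

2.525 %FS


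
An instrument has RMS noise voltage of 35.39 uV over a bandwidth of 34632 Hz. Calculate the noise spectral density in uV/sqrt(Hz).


Noise spectral density = Vrms / sqrt(BW).
NSD = 35.39 / sqrt(34632)
NSD = 35.39 / 186.0967
NSD = 0.1902 uV/sqrt(Hz)

0.1902 uV/sqrt(Hz)


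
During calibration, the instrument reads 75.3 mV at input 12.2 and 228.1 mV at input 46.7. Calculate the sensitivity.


Sensitivity = (y2 - y1) / (x2 - x1).
S = (228.1 - 75.3) / (46.7 - 12.2)
S = 152.8 / 34.5
S = 4.429 mV/unit

4.429 mV/unit


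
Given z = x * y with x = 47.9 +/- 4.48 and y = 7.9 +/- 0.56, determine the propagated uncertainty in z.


For a product z = x*y, the relative uncertainty is:
uz/z = sqrt((ux/x)^2 + (uy/y)^2)
Relative uncertainties: ux/x = 4.48/47.9 = 0.093528
uy/y = 0.56/7.9 = 0.070886
z = 47.9 * 7.9 = 378.4
uz = 378.4 * sqrt(0.093528^2 + 0.070886^2) = 44.409

44.409


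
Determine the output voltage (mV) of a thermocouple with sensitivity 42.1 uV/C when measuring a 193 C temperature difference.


The thermocouple output V = sensitivity * dT.
V = 42.1 uV/C * 193 C
V = 8125.3 uV
V = 8.125 mV

8.125 mV


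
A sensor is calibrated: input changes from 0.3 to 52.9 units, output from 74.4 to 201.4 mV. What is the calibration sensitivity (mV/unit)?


Sensitivity = (y2 - y1) / (x2 - x1).
S = (201.4 - 74.4) / (52.9 - 0.3)
S = 127.0 / 52.6
S = 2.4144 mV/unit

2.4144 mV/unit


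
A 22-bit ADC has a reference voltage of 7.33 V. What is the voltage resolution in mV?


The resolution (LSB) of an ADC is Vref / 2^n.
LSB = 7.33 / 2^22
LSB = 7.33 / 4194304
LSB = 1.75e-06 V = 0.00174761 mV

0.00174761 mV


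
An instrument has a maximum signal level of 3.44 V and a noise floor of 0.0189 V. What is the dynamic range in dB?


Dynamic range = 20 * log10(Vmax / Vnoise).
DR = 20 * log10(3.44 / 0.0189)
DR = 20 * log10(182.01)
DR = 45.2 dB

45.2 dB


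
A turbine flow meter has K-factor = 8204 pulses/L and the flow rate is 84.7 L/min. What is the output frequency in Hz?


Frequency = K * Q / 60 (converting L/min to L/s).
f = 8204 * 84.7 / 60
f = 694878.8 / 60
f = 11581.31 Hz

11581.31 Hz


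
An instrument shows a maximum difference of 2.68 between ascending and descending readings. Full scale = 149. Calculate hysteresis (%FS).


Hysteresis = (max difference / full scale) * 100%.
H = (2.68 / 149) * 100
H = 1.799 %FS

1.799 %FS


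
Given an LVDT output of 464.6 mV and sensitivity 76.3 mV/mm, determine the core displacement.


Displacement = Vout / sensitivity.
d = 464.6 / 76.3
d = 6.089 mm

6.089 mm


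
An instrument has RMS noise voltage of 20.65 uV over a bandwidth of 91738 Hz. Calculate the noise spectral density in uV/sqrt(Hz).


Noise spectral density = Vrms / sqrt(BW).
NSD = 20.65 / sqrt(91738)
NSD = 20.65 / 302.8828
NSD = 0.0682 uV/sqrt(Hz)

0.0682 uV/sqrt(Hz)


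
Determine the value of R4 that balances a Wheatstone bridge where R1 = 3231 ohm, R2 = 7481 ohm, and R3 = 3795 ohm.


At balance: R1*R4 = R2*R3, so R4 = R2*R3/R1.
R4 = 7481 * 3795 / 3231
R4 = 28390395 / 3231
R4 = 8786.88 ohm

8786.88 ohm


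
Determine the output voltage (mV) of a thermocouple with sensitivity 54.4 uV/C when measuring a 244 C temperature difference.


The thermocouple output V = sensitivity * dT.
V = 54.4 uV/C * 244 C
V = 13273.6 uV
V = 13.274 mV

13.274 mV


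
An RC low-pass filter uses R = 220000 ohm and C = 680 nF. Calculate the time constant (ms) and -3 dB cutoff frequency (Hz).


Time constant: tau = R * C.
tau = 220000 * 6.80e-07 = 0.1496 s
tau = 149.6 ms
Cutoff frequency: fc = 1 / (2*pi*R*C).
fc = 1 / (2*pi*0.1496) = 1.06 Hz

tau = 149.6 ms, fc = 1.06 Hz


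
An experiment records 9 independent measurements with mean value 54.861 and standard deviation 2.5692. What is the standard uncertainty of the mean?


The standard uncertainty for Type A evaluation is u = s / sqrt(n).
u = 2.5692 / sqrt(9)
u = 2.5692 / 3.0
u = 0.8564

0.8564


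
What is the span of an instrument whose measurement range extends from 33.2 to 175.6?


Span = upper range - lower range.
Span = 175.6 - (33.2)
Span = 142.4

142.4


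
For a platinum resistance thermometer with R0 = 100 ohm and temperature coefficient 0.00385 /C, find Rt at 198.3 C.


The RTD equation: Rt = R0 * (1 + alpha * T).
Rt = 100 * (1 + 0.00385 * 198.3)
Rt = 100 * (1 + 0.763455)
Rt = 100 * 1.763455
Rt = 176.345 ohm

176.345 ohm


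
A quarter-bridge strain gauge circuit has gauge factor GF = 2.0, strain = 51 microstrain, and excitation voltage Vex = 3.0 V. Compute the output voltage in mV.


Quarter bridge output: Vout = (GF * epsilon * Vex) / 4.
Vout = (2.0 * 51e-6 * 3.0) / 4
Vout = 0.000306 / 4 V
Vout = 7.65e-05 V = 0.0765 mV

0.0765 mV


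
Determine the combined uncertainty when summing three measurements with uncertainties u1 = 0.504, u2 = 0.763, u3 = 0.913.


For a sum of independent quantities, uc = sqrt(u1^2 + u2^2 + u3^2).
uc = sqrt(0.504^2 + 0.763^2 + 0.913^2)
uc = sqrt(0.254016 + 0.582169 + 0.833569)
uc = 1.2922

1.2922


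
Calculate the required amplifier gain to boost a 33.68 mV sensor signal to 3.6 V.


Gain = Vout / Vin (converting to same units).
G = 3.6 V / 33.68 mV
G = 3600.0 mV / 33.68 mV
G = 106.89

106.89


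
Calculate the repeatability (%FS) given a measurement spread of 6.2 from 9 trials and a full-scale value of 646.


Repeatability = (spread / full scale) * 100%.
R = (6.2 / 646) * 100
R = 0.96 %FS

0.96 %FS


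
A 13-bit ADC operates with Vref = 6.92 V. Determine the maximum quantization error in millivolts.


The maximum quantization error is +/- LSB/2.
LSB = Vref / 2^n = 6.92 / 8192 = 0.00084473 V
Max error = LSB / 2 = 0.00084473 / 2 = 0.00042236 V
Max error = 0.4224 mV

0.4224 mV


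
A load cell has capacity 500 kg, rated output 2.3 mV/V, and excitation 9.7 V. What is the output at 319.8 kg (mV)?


Vout = rated_output * Vex * (load / capacity).
Vout = 2.3 * 9.7 * (319.8 / 500)
Vout = 2.3 * 9.7 * 0.6396
Vout = 14.269 mV

14.269 mV


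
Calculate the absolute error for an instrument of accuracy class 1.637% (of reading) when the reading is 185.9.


Absolute error = (accuracy% / 100) * reading.
Error = (1.637 / 100) * 185.9
Error = 0.01637 * 185.9
Error = 3.0432

3.0432


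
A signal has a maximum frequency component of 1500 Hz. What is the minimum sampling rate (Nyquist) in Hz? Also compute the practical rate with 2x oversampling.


By Nyquist theorem, fs_min = 2 * fmax.
fs_min = 2 * 1500 = 3000 Hz
Practical rate = 2 * fs_min = 2 * 3000 = 6000 Hz

fs_min = 3000 Hz, fs_practical = 6000 Hz


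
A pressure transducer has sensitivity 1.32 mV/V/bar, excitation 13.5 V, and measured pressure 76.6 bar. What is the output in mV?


Output = sensitivity * Vex * P.
Vout = 1.32 * 13.5 * 76.6
Vout = 17.82 * 76.6
Vout = 1365.01 mV

1365.01 mV


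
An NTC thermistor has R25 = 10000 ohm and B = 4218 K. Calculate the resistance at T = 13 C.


NTC thermistor equation: Rt = R25 * exp(B * (1/T - 1/T25)).
T in Kelvin: 286.15 K, T25 = 298.15 K
1/T - 1/T25 = 1/286.15 - 1/298.15 = 0.00014065
B * (1/T - 1/T25) = 4218 * 0.00014065 = 0.5933
Rt = 10000 * exp(0.5933) = 18099.1 ohm

18099.1 ohm


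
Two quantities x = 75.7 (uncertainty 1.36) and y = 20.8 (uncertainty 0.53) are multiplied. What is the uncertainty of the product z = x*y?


For a product z = x*y, the relative uncertainty is:
uz/z = sqrt((ux/x)^2 + (uy/y)^2)
Relative uncertainties: ux/x = 1.36/75.7 = 0.017966
uy/y = 0.53/20.8 = 0.025481
z = 75.7 * 20.8 = 1574.6
uz = 1574.6 * sqrt(0.017966^2 + 0.025481^2) = 49.091

49.091


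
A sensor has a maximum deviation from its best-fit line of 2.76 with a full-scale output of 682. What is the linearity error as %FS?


Linearity error = (max deviation / full scale) * 100%.
Linearity = (2.76 / 682) * 100
Linearity = 0.405 %FS

0.405 %FS


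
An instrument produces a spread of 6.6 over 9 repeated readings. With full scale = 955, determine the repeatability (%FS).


Repeatability = (spread / full scale) * 100%.
R = (6.6 / 955) * 100
R = 0.691 %FS

0.691 %FS


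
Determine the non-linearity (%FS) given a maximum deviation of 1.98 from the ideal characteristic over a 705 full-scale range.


Linearity error = (max deviation / full scale) * 100%.
Linearity = (1.98 / 705) * 100
Linearity = 0.281 %FS

0.281 %FS


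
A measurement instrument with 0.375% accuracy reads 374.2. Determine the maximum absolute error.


Absolute error = (accuracy% / 100) * reading.
Error = (0.375 / 100) * 374.2
Error = 0.00375 * 374.2
Error = 1.4032

1.4032


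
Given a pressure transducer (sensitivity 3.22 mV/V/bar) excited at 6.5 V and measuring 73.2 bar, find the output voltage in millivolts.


Output = sensitivity * Vex * P.
Vout = 3.22 * 6.5 * 73.2
Vout = 20.93 * 73.2
Vout = 1532.08 mV

1532.08 mV


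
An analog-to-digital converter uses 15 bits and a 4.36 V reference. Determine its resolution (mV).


The resolution (LSB) of an ADC is Vref / 2^n.
LSB = 4.36 / 2^15
LSB = 4.36 / 32768
LSB = 0.00013306 V = 0.13305664 mV

0.13305664 mV


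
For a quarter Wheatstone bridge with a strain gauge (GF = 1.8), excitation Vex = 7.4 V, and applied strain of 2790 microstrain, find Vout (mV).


Quarter bridge output: Vout = (GF * epsilon * Vex) / 4.
Vout = (1.8 * 2790e-6 * 7.4) / 4
Vout = 0.0371628 / 4 V
Vout = 0.0092907 V = 9.2907 mV

9.2907 mV


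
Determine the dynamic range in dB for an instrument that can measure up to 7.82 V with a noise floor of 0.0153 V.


Dynamic range = 20 * log10(Vmax / Vnoise).
DR = 20 * log10(7.82 / 0.0153)
DR = 20 * log10(511.11)
DR = 54.17 dB

54.17 dB


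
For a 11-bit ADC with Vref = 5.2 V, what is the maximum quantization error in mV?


The maximum quantization error is +/- LSB/2.
LSB = Vref / 2^n = 5.2 / 2048 = 0.00253906 V
Max error = LSB / 2 = 0.00253906 / 2 = 0.00126953 V
Max error = 1.2695 mV

1.2695 mV


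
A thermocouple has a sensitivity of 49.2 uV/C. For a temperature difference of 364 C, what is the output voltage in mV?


The thermocouple output V = sensitivity * dT.
V = 49.2 uV/C * 364 C
V = 17908.8 uV
V = 17.909 mV

17.909 mV


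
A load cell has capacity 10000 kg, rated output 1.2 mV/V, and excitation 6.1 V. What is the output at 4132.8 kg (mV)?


Vout = rated_output * Vex * (load / capacity).
Vout = 1.2 * 6.1 * (4132.8 / 10000)
Vout = 1.2 * 6.1 * 0.41328
Vout = 3.025 mV

3.025 mV


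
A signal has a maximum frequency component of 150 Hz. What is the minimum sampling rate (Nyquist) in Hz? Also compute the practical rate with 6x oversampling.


By Nyquist theorem, fs_min = 2 * fmax.
fs_min = 2 * 150 = 300 Hz
Practical rate = 6 * fs_min = 6 * 300 = 1800 Hz

fs_min = 300 Hz, fs_practical = 1800 Hz


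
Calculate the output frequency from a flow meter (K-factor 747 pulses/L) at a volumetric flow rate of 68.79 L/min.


Frequency = K * Q / 60 (converting L/min to L/s).
f = 747 * 68.79 / 60
f = 51386.13 / 60
f = 856.44 Hz

856.44 Hz


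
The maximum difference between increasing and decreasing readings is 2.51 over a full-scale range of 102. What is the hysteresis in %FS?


Hysteresis = (max difference / full scale) * 100%.
H = (2.51 / 102) * 100
H = 2.461 %FS

2.461 %FS


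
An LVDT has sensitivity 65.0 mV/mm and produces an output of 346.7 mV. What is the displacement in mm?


Displacement = Vout / sensitivity.
d = 346.7 / 65.0
d = 5.334 mm

5.334 mm


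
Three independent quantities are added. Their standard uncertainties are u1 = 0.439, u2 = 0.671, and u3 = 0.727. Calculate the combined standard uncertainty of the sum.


For a sum of independent quantities, uc = sqrt(u1^2 + u2^2 + u3^2).
uc = sqrt(0.439^2 + 0.671^2 + 0.727^2)
uc = sqrt(0.192721 + 0.450241 + 0.528529)
uc = 1.0824

1.0824


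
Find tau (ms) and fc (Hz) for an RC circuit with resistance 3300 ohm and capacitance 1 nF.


Time constant: tau = R * C.
tau = 3300 * 1.00e-09 = 3.3e-06 s
tau = 0.0033 ms
Cutoff frequency: fc = 1 / (2*pi*R*C).
fc = 1 / (2*pi*3.3e-06) = 48228.77 Hz

tau = 0.0033 ms, fc = 48228.77 Hz


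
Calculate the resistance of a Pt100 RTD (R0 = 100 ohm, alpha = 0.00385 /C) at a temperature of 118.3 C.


The RTD equation: Rt = R0 * (1 + alpha * T).
Rt = 100 * (1 + 0.00385 * 118.3)
Rt = 100 * (1 + 0.455455)
Rt = 100 * 1.455455
Rt = 145.546 ohm

145.546 ohm


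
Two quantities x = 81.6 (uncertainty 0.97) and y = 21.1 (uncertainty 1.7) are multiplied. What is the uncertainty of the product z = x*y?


For a product z = x*y, the relative uncertainty is:
uz/z = sqrt((ux/x)^2 + (uy/y)^2)
Relative uncertainties: ux/x = 0.97/81.6 = 0.011887
uy/y = 1.7/21.1 = 0.080569
z = 81.6 * 21.1 = 1721.8
uz = 1721.8 * sqrt(0.011887^2 + 0.080569^2) = 140.222

140.222


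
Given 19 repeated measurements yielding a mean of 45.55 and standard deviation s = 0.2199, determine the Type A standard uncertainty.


The standard uncertainty for Type A evaluation is u = s / sqrt(n).
u = 0.2199 / sqrt(19)
u = 0.2199 / 4.3589
u = 0.0504

0.0504


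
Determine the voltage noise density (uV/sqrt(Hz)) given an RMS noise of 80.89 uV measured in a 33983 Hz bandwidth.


Noise spectral density = Vrms / sqrt(BW).
NSD = 80.89 / sqrt(33983)
NSD = 80.89 / 184.3448
NSD = 0.4388 uV/sqrt(Hz)

0.4388 uV/sqrt(Hz)


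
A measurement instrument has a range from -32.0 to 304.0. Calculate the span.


Span = upper range - lower range.
Span = 304.0 - (-32.0)
Span = 336.0

336.0


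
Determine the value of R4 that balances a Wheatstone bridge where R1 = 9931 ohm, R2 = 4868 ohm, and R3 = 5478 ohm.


At balance: R1*R4 = R2*R3, so R4 = R2*R3/R1.
R4 = 4868 * 5478 / 9931
R4 = 26666904 / 9931
R4 = 2685.22 ohm

2685.22 ohm


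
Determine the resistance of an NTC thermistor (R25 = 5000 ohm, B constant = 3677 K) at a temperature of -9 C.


NTC thermistor equation: Rt = R25 * exp(B * (1/T - 1/T25)).
T in Kelvin: 264.15 K, T25 = 298.15 K
1/T - 1/T25 = 1/264.15 - 1/298.15 = 0.00043171
B * (1/T - 1/T25) = 3677 * 0.00043171 = 1.5874
Rt = 5000 * exp(1.5874) = 24455.1 ohm

24455.1 ohm


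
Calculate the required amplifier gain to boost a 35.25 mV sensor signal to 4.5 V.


Gain = Vout / Vin (converting to same units).
G = 4.5 V / 35.25 mV
G = 4500.0 mV / 35.25 mV
G = 127.66

127.66


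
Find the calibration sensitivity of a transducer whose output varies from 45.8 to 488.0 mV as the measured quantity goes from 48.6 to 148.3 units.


Sensitivity = (y2 - y1) / (x2 - x1).
S = (488.0 - 45.8) / (148.3 - 48.6)
S = 442.2 / 99.7
S = 4.4353 mV/unit

4.4353 mV/unit


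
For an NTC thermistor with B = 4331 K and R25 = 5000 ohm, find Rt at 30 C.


NTC thermistor equation: Rt = R25 * exp(B * (1/T - 1/T25)).
T in Kelvin: 303.15 K, T25 = 298.15 K
1/T - 1/T25 = 1/303.15 - 1/298.15 = -5.532e-05
B * (1/T - 1/T25) = 4331 * -5.532e-05 = -0.2396
Rt = 5000 * exp(-0.2396) = 3934.8 ohm

3934.8 ohm


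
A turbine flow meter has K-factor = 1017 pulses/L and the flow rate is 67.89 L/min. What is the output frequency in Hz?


Frequency = K * Q / 60 (converting L/min to L/s).
f = 1017 * 67.89 / 60
f = 69044.13 / 60
f = 1150.74 Hz

1150.74 Hz


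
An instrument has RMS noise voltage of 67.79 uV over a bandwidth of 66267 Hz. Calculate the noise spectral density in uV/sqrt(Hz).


Noise spectral density = Vrms / sqrt(BW).
NSD = 67.79 / sqrt(66267)
NSD = 67.79 / 257.4238
NSD = 0.2633 uV/sqrt(Hz)

0.2633 uV/sqrt(Hz)


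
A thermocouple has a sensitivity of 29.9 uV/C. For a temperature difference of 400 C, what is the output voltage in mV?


The thermocouple output V = sensitivity * dT.
V = 29.9 uV/C * 400 C
V = 11960.0 uV
V = 11.96 mV

11.96 mV


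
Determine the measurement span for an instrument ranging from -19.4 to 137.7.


Span = upper range - lower range.
Span = 137.7 - (-19.4)
Span = 157.1

157.1


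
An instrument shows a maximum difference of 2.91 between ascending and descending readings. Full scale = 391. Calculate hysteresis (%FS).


Hysteresis = (max difference / full scale) * 100%.
H = (2.91 / 391) * 100
H = 0.744 %FS

0.744 %FS


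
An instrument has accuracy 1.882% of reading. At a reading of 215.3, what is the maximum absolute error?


Absolute error = (accuracy% / 100) * reading.
Error = (1.882 / 100) * 215.3
Error = 0.01882 * 215.3
Error = 4.0519

4.0519


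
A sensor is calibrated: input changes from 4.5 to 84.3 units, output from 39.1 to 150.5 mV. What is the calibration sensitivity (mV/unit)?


Sensitivity = (y2 - y1) / (x2 - x1).
S = (150.5 - 39.1) / (84.3 - 4.5)
S = 111.4 / 79.8
S = 1.396 mV/unit

1.396 mV/unit


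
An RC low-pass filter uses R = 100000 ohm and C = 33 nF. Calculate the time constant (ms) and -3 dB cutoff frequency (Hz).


Time constant: tau = R * C.
tau = 100000 * 3.30e-08 = 0.0033 s
tau = 3.3 ms
Cutoff frequency: fc = 1 / (2*pi*R*C).
fc = 1 / (2*pi*0.0033) = 48.23 Hz

tau = 3.3 ms, fc = 48.23 Hz


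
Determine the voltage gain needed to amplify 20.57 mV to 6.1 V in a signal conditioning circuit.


Gain = Vout / Vin (converting to same units).
G = 6.1 V / 20.57 mV
G = 6100.0 mV / 20.57 mV
G = 296.55

296.55


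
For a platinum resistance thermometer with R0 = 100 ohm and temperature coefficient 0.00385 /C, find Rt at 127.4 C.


The RTD equation: Rt = R0 * (1 + alpha * T).
Rt = 100 * (1 + 0.00385 * 127.4)
Rt = 100 * (1 + 0.49049)
Rt = 100 * 1.49049
Rt = 149.049 ohm

149.049 ohm


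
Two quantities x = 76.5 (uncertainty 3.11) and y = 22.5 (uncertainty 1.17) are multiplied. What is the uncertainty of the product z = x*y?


For a product z = x*y, the relative uncertainty is:
uz/z = sqrt((ux/x)^2 + (uy/y)^2)
Relative uncertainties: ux/x = 3.11/76.5 = 0.040654
uy/y = 1.17/22.5 = 0.052
z = 76.5 * 22.5 = 1721.2
uz = 1721.2 * sqrt(0.040654^2 + 0.052^2) = 113.612

113.612


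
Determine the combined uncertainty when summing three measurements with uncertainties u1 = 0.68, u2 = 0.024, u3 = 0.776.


For a sum of independent quantities, uc = sqrt(u1^2 + u2^2 + u3^2).
uc = sqrt(0.68^2 + 0.024^2 + 0.776^2)
uc = sqrt(0.4624 + 0.000576 + 0.602176)
uc = 1.0321

1.0321


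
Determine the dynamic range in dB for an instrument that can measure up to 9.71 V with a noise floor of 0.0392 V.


Dynamic range = 20 * log10(Vmax / Vnoise).
DR = 20 * log10(9.71 / 0.0392)
DR = 20 * log10(247.7)
DR = 47.88 dB

47.88 dB


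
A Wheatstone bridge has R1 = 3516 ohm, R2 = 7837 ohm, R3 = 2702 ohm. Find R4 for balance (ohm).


At balance: R1*R4 = R2*R3, so R4 = R2*R3/R1.
R4 = 7837 * 2702 / 3516
R4 = 21175574 / 3516
R4 = 6022.63 ohm

6022.63 ohm


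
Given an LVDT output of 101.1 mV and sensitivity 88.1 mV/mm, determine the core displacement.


Displacement = Vout / sensitivity.
d = 101.1 / 88.1
d = 1.148 mm

1.148 mm


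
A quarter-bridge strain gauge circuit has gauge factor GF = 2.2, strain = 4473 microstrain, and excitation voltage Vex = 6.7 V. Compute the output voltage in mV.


Quarter bridge output: Vout = (GF * epsilon * Vex) / 4.
Vout = (2.2 * 4473e-6 * 6.7) / 4
Vout = 0.06593202 / 4 V
Vout = 0.016483 V = 16.483 mV

16.483 mV


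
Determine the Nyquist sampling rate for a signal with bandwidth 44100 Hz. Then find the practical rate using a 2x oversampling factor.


By Nyquist theorem, fs_min = 2 * fmax.
fs_min = 2 * 44100 = 88200 Hz
Practical rate = 2 * fs_min = 2 * 88200 = 176400 Hz

fs_min = 88200 Hz, fs_practical = 176400 Hz


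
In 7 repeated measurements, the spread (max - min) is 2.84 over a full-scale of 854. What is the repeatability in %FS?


Repeatability = (spread / full scale) * 100%.
R = (2.84 / 854) * 100
R = 0.333 %FS

0.333 %FS


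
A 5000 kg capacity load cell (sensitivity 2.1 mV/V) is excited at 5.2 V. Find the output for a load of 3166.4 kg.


Vout = rated_output * Vex * (load / capacity).
Vout = 2.1 * 5.2 * (3166.4 / 5000)
Vout = 2.1 * 5.2 * 0.63328
Vout = 6.915 mV

6.915 mV


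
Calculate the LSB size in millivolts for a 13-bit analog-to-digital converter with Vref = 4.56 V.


The resolution (LSB) of an ADC is Vref / 2^n.
LSB = 4.56 / 2^13
LSB = 4.56 / 8192
LSB = 0.00055664 V = 0.55664062 mV

0.55664062 mV


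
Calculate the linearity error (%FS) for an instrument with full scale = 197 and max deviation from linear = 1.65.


Linearity error = (max deviation / full scale) * 100%.
Linearity = (1.65 / 197) * 100
Linearity = 0.838 %FS

0.838 %FS


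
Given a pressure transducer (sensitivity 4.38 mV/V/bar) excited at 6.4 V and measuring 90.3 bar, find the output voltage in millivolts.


Output = sensitivity * Vex * P.
Vout = 4.38 * 6.4 * 90.3
Vout = 28.032 * 90.3
Vout = 2531.29 mV

2531.29 mV


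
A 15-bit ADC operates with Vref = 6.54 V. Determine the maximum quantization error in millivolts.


The maximum quantization error is +/- LSB/2.
LSB = Vref / 2^n = 6.54 / 32768 = 0.00019958 V
Max error = LSB / 2 = 0.00019958 / 2 = 9.979e-05 V
Max error = 0.0998 mV

0.0998 mV


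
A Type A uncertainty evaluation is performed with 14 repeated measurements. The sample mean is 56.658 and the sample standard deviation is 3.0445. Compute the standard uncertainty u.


The standard uncertainty for Type A evaluation is u = s / sqrt(n).
u = 3.0445 / sqrt(14)
u = 3.0445 / 3.7417
u = 0.8137

0.8137


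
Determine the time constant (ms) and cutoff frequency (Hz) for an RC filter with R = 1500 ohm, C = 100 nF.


Time constant: tau = R * C.
tau = 1500 * 1.00e-07 = 0.00015 s
tau = 0.15 ms
Cutoff frequency: fc = 1 / (2*pi*R*C).
fc = 1 / (2*pi*0.00015) = 1061.03 Hz

tau = 0.15 ms, fc = 1061.03 Hz


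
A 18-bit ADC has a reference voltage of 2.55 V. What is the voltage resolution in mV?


The resolution (LSB) of an ADC is Vref / 2^n.
LSB = 2.55 / 2^18
LSB = 2.55 / 262144
LSB = 9.73e-06 V = 0.00972748 mV

0.00972748 mV


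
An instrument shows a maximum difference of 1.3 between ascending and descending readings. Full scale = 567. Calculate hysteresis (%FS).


Hysteresis = (max difference / full scale) * 100%.
H = (1.3 / 567) * 100
H = 0.229 %FS

0.229 %FS


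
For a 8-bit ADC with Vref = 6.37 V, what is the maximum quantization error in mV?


The maximum quantization error is +/- LSB/2.
LSB = Vref / 2^n = 6.37 / 256 = 0.02488281 V
Max error = LSB / 2 = 0.02488281 / 2 = 0.01244141 V
Max error = 12.4414 mV

12.4414 mV


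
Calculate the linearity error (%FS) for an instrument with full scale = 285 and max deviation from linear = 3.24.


Linearity error = (max deviation / full scale) * 100%.
Linearity = (3.24 / 285) * 100
Linearity = 1.137 %FS

1.137 %FS


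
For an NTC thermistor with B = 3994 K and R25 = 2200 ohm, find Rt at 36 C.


NTC thermistor equation: Rt = R25 * exp(B * (1/T - 1/T25)).
T in Kelvin: 309.15 K, T25 = 298.15 K
1/T - 1/T25 = 1/309.15 - 1/298.15 = -0.00011934
B * (1/T - 1/T25) = 3994 * -0.00011934 = -0.4766
Rt = 2200 * exp(-0.4766) = 1365.9 ohm

1365.9 ohm


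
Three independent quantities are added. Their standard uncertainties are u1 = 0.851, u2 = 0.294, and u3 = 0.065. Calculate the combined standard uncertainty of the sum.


For a sum of independent quantities, uc = sqrt(u1^2 + u2^2 + u3^2).
uc = sqrt(0.851^2 + 0.294^2 + 0.065^2)
uc = sqrt(0.724201 + 0.086436 + 0.004225)
uc = 0.9027

0.9027


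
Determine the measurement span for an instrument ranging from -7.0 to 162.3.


Span = upper range - lower range.
Span = 162.3 - (-7.0)
Span = 169.3

169.3


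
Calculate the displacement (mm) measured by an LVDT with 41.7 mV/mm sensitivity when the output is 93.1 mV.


Displacement = Vout / sensitivity.
d = 93.1 / 41.7
d = 2.233 mm

2.233 mm


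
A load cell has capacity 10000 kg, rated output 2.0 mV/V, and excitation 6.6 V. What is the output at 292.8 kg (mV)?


Vout = rated_output * Vex * (load / capacity).
Vout = 2.0 * 6.6 * (292.8 / 10000)
Vout = 2.0 * 6.6 * 0.02928
Vout = 0.386 mV

0.386 mV


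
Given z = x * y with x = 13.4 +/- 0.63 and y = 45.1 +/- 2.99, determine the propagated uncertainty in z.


For a product z = x*y, the relative uncertainty is:
uz/z = sqrt((ux/x)^2 + (uy/y)^2)
Relative uncertainties: ux/x = 0.63/13.4 = 0.047015
uy/y = 2.99/45.1 = 0.066297
z = 13.4 * 45.1 = 604.3
uz = 604.3 * sqrt(0.047015^2 + 0.066297^2) = 49.118

49.118


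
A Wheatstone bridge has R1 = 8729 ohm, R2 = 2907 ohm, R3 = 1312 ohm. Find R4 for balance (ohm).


At balance: R1*R4 = R2*R3, so R4 = R2*R3/R1.
R4 = 2907 * 1312 / 8729
R4 = 3813984 / 8729
R4 = 436.93 ohm

436.93 ohm


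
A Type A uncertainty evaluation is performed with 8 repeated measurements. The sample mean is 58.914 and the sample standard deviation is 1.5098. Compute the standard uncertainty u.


The standard uncertainty for Type A evaluation is u = s / sqrt(n).
u = 1.5098 / sqrt(8)
u = 1.5098 / 2.8284
u = 0.5338

0.5338


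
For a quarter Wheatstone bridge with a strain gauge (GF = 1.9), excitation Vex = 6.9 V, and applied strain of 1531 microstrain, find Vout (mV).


Quarter bridge output: Vout = (GF * epsilon * Vex) / 4.
Vout = (1.9 * 1531e-6 * 6.9) / 4
Vout = 0.02007141 / 4 V
Vout = 0.00501785 V = 5.0179 mV

5.0179 mV


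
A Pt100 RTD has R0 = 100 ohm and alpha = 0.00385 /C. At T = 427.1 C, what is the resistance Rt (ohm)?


The RTD equation: Rt = R0 * (1 + alpha * T).
Rt = 100 * (1 + 0.00385 * 427.1)
Rt = 100 * (1 + 1.644335)
Rt = 100 * 2.644335
Rt = 264.433 ohm

264.433 ohm


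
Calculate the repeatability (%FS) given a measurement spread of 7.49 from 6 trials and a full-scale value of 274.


Repeatability = (spread / full scale) * 100%.
R = (7.49 / 274) * 100
R = 2.734 %FS

2.734 %FS


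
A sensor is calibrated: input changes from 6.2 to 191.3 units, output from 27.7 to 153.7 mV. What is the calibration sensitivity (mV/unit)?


Sensitivity = (y2 - y1) / (x2 - x1).
S = (153.7 - 27.7) / (191.3 - 6.2)
S = 126.0 / 185.1
S = 0.6807 mV/unit

0.6807 mV/unit


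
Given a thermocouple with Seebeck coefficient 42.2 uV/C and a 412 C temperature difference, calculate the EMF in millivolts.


The thermocouple output V = sensitivity * dT.
V = 42.2 uV/C * 412 C
V = 17386.4 uV
V = 17.386 mV

17.386 mV


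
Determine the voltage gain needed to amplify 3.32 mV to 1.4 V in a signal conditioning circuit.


Gain = Vout / Vin (converting to same units).
G = 1.4 V / 3.32 mV
G = 1400.0 mV / 3.32 mV
G = 421.69

421.69


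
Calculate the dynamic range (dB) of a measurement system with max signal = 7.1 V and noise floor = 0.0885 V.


Dynamic range = 20 * log10(Vmax / Vnoise).
DR = 20 * log10(7.1 / 0.0885)
DR = 20 * log10(80.23)
DR = 38.09 dB

38.09 dB


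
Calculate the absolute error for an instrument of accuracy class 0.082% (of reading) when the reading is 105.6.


Absolute error = (accuracy% / 100) * reading.
Error = (0.082 / 100) * 105.6
Error = 0.00082 * 105.6
Error = 0.0866

0.0866


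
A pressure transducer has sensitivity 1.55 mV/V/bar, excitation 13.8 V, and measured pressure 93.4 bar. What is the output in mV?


Output = sensitivity * Vex * P.
Vout = 1.55 * 13.8 * 93.4
Vout = 21.39 * 93.4
Vout = 1997.83 mV

1997.83 mV


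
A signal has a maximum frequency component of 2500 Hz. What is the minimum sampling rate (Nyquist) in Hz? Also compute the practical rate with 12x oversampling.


By Nyquist theorem, fs_min = 2 * fmax.
fs_min = 2 * 2500 = 5000 Hz
Practical rate = 12 * fs_min = 12 * 5000 = 60000 Hz

fs_min = 5000 Hz, fs_practical = 60000 Hz


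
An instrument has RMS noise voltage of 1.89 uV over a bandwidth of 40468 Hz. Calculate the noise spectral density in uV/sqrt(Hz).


Noise spectral density = Vrms / sqrt(BW).
NSD = 1.89 / sqrt(40468)
NSD = 1.89 / 201.1666
NSD = 0.0094 uV/sqrt(Hz)

0.0094 uV/sqrt(Hz)


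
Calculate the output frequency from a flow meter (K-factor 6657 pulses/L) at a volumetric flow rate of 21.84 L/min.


Frequency = K * Q / 60 (converting L/min to L/s).
f = 6657 * 21.84 / 60
f = 145388.88 / 60
f = 2423.15 Hz

2423.15 Hz


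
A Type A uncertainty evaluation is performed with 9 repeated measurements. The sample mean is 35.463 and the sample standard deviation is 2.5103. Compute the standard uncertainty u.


The standard uncertainty for Type A evaluation is u = s / sqrt(n).
u = 2.5103 / sqrt(9)
u = 2.5103 / 3.0
u = 0.8368

0.8368


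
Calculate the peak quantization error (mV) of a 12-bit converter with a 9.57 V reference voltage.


The maximum quantization error is +/- LSB/2.
LSB = Vref / 2^n = 9.57 / 4096 = 0.00233643 V
Max error = LSB / 2 = 0.00233643 / 2 = 0.00116821 V
Max error = 1.1682 mV

1.1682 mV


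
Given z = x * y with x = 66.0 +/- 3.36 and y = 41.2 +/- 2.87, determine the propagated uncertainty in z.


For a product z = x*y, the relative uncertainty is:
uz/z = sqrt((ux/x)^2 + (uy/y)^2)
Relative uncertainties: ux/x = 3.36/66.0 = 0.050909
uy/y = 2.87/41.2 = 0.06966
z = 66.0 * 41.2 = 2719.2
uz = 2719.2 * sqrt(0.050909^2 + 0.06966^2) = 234.613

234.613


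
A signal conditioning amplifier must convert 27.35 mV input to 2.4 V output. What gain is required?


Gain = Vout / Vin (converting to same units).
G = 2.4 V / 27.35 mV
G = 2400.0 mV / 27.35 mV
G = 87.75

87.75


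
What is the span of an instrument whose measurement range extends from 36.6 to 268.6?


Span = upper range - lower range.
Span = 268.6 - (36.6)
Span = 232.0

232.0


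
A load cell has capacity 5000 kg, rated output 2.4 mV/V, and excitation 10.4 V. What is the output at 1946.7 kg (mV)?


Vout = rated_output * Vex * (load / capacity).
Vout = 2.4 * 10.4 * (1946.7 / 5000)
Vout = 2.4 * 10.4 * 0.38934
Vout = 9.718 mV

9.718 mV


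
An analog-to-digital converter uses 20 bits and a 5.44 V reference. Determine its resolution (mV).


The resolution (LSB) of an ADC is Vref / 2^n.
LSB = 5.44 / 2^20
LSB = 5.44 / 1048576
LSB = 5.19e-06 V = 0.00518799 mV

0.00518799 mV


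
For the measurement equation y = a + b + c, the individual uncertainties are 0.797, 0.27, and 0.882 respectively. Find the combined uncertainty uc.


For a sum of independent quantities, uc = sqrt(u1^2 + u2^2 + u3^2).
uc = sqrt(0.797^2 + 0.27^2 + 0.882^2)
uc = sqrt(0.635209 + 0.0729 + 0.777924)
uc = 1.219

1.219


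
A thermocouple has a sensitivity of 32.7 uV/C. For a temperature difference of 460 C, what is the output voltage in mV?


The thermocouple output V = sensitivity * dT.
V = 32.7 uV/C * 460 C
V = 15042.0 uV
V = 15.042 mV

15.042 mV


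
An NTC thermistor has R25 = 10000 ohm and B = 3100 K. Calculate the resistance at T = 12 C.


NTC thermistor equation: Rt = R25 * exp(B * (1/T - 1/T25)).
T in Kelvin: 285.15 K, T25 = 298.15 K
1/T - 1/T25 = 1/285.15 - 1/298.15 = 0.00015291
B * (1/T - 1/T25) = 3100 * 0.00015291 = 0.474
Rt = 10000 * exp(0.474) = 16064.4 ohm

16064.4 ohm


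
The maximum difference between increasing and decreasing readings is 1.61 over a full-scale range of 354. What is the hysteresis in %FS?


Hysteresis = (max difference / full scale) * 100%.
H = (1.61 / 354) * 100
H = 0.455 %FS

0.455 %FS


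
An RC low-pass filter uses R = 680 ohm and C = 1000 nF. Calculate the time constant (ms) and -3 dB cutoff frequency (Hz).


Time constant: tau = R * C.
tau = 680 * 1.00e-06 = 0.00068 s
tau = 0.68 ms
Cutoff frequency: fc = 1 / (2*pi*R*C).
fc = 1 / (2*pi*0.00068) = 234.05 Hz

tau = 0.68 ms, fc = 234.05 Hz


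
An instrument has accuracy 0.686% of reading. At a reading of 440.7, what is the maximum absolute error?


Absolute error = (accuracy% / 100) * reading.
Error = (0.686 / 100) * 440.7
Error = 0.00686 * 440.7
Error = 3.0232

3.0232


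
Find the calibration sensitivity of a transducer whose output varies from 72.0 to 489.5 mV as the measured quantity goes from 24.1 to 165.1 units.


Sensitivity = (y2 - y1) / (x2 - x1).
S = (489.5 - 72.0) / (165.1 - 24.1)
S = 417.5 / 141.0
S = 2.961 mV/unit

2.961 mV/unit


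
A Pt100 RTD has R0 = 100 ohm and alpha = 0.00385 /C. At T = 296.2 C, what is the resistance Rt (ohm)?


The RTD equation: Rt = R0 * (1 + alpha * T).
Rt = 100 * (1 + 0.00385 * 296.2)
Rt = 100 * (1 + 1.14037)
Rt = 100 * 2.14037
Rt = 214.037 ohm

214.037 ohm


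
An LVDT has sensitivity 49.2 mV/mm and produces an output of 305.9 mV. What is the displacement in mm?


Displacement = Vout / sensitivity.
d = 305.9 / 49.2
d = 6.217 mm

6.217 mm


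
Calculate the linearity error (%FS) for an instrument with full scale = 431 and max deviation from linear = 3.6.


Linearity error = (max deviation / full scale) * 100%.
Linearity = (3.6 / 431) * 100
Linearity = 0.835 %FS

0.835 %FS


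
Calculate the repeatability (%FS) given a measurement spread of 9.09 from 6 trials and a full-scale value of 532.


Repeatability = (spread / full scale) * 100%.
R = (9.09 / 532) * 100
R = 1.709 %FS

1.709 %FS


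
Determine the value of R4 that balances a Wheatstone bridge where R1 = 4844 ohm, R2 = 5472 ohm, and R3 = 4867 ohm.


At balance: R1*R4 = R2*R3, so R4 = R2*R3/R1.
R4 = 5472 * 4867 / 4844
R4 = 26632224 / 4844
R4 = 5497.98 ohm

5497.98 ohm


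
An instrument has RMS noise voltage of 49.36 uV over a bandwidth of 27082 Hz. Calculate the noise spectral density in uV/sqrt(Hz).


Noise spectral density = Vrms / sqrt(BW).
NSD = 49.36 / sqrt(27082)
NSD = 49.36 / 164.5661
NSD = 0.2999 uV/sqrt(Hz)

0.2999 uV/sqrt(Hz)


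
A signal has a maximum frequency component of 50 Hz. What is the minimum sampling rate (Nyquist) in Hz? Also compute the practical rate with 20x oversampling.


By Nyquist theorem, fs_min = 2 * fmax.
fs_min = 2 * 50 = 100 Hz
Practical rate = 20 * fs_min = 20 * 100 = 2000 Hz

fs_min = 100 Hz, fs_practical = 2000 Hz


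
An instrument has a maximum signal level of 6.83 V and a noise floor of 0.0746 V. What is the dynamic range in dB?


Dynamic range = 20 * log10(Vmax / Vnoise).
DR = 20 * log10(6.83 / 0.0746)
DR = 20 * log10(91.55)
DR = 39.23 dB

39.23 dB


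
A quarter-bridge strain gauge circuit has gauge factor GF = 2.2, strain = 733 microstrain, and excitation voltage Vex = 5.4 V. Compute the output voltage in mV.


Quarter bridge output: Vout = (GF * epsilon * Vex) / 4.
Vout = (2.2 * 733e-6 * 5.4) / 4
Vout = 0.00870804 / 4 V
Vout = 0.00217701 V = 2.177 mV

2.177 mV


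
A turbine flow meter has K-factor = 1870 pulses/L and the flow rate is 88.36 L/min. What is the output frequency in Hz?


Frequency = K * Q / 60 (converting L/min to L/s).
f = 1870 * 88.36 / 60
f = 165233.2 / 60
f = 2753.89 Hz

2753.89 Hz


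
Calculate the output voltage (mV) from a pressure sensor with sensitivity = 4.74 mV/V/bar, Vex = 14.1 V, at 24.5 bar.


Output = sensitivity * Vex * P.
Vout = 4.74 * 14.1 * 24.5
Vout = 66.834 * 24.5
Vout = 1637.43 mV

1637.43 mV
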